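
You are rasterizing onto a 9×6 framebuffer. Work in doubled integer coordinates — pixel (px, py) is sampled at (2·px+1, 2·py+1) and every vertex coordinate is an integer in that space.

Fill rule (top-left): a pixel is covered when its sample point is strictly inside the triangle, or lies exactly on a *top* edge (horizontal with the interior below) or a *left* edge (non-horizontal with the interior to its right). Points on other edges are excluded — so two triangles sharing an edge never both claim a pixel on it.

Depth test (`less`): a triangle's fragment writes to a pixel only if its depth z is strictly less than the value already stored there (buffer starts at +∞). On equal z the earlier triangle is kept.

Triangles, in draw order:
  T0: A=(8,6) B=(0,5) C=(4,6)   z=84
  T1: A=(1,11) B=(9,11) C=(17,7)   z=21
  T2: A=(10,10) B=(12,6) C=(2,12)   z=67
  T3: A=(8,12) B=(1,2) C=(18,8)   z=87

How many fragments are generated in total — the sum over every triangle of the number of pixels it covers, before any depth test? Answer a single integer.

T0:
  2·area = 4  (B↔C swapped to make it positive)
  edge (8, 6)→(4, 6): d=(-4,0) right/bottom  bias=-1
  edge (4, 6)→(0, 5): d=(-4,-1) top-left  bias=+0
  edge (0, 5)→(8, 6): d=(8,1) right/bottom  bias=-1
  covered (0 px):
    · · · · · · · · ·
    · · · · · · · · ·
    · · · · · · · · ·
    · · · · · · · · ·
    · · · · · · · · ·
    · · · · · · · · ·
T1:
  2·area = 32  (B↔C swapped to make it positive)
  edge (1, 11)→(17, 7): d=(16,-4) top-left  bias=+0
  edge (17, 7)→(9, 11): d=(-8,4) right/bottom  bias=-1
  edge (9, 11)→(1, 11): d=(-8,0) right/bottom  bias=-1
    (8,3)@(17, 7): e=[0,0,32] → ·  [on edge]
    (4,4)@(9, 9): e=[0,16,16] → █  [on edge]
    (5,4)@(11, 9): e=[8,8,16] → █
    (6,4)@(13, 9): e=[16,0,16] → ·  [on edge]
    (0,5)@(1, 11): e=[0,32,0] → ·  [on edge]
    (1,5)@(3, 11): e=[8,24,0] → ·  [on edge]
    (2,5)@(5, 11): e=[16,16,0] → ·  [on edge]
    (3,5)@(7, 11): e=[24,8,0] → ·  [on edge]
    (4,5)@(9, 11): e=[32,0,0] → ·  [on edge]
    (5,5)@(11, 11): e=[40,-8,0] → ·  [on edge]
    (6,5)@(13, 11): e=[48,-16,0] → ·  [on edge]
    (7,5)@(15, 11): e=[56,-24,0] → ·  [on edge]
    (8,5)@(17, 11): e=[64,-32,0] → ·  [on edge]
  covered (2 px):
    · · · · · · · · ·
    · · · · · · · · ·
    · · · · · · · · ·
    · · · · · · · · ·
    · · · · █ █ · · ·
    · · · · · · · · ·
T2:
  2·area = 28  (B↔C swapped to make it positive)
  edge (10, 10)→(2, 12): d=(-8,2) right/bottom  bias=-1
  edge (2, 12)→(12, 6): d=(10,-6) top-left  bias=+0
  edge (12, 6)→(10, 10): d=(-2,4) right/bottom  bias=-1
    (8,1)@(17, 3): e=[42,0,-14] → ·  [on edge]
    (5,3)@(11, 7): e=[22,4,2] → █
    (6,3)@(13, 7): e=[18,16,-6] → ·
    (3,4)@(7, 9): e=[14,0,14] → █  [on edge]
    (4,4)@(9, 9): e=[10,12,6] → █
    (5,4)@(11, 9): e=[6,24,-2] → ·
    (2,5)@(5, 11): e=[2,8,18] → █
    (3,5)@(7, 11): e=[-2,20,10] → ·
    (4,5)@(9, 11): e=[-6,32,2] → ·
  covered (4 px):
    · · · · · · · · ·
    · · · · · · · · ·
    · · · · · · · · ·
    · · · · · █ · · ·
    · · · █ █ · · · ·
    · · █ · · · · · ·
T3:
  2·area = 128
  edge (8, 12)→(1, 2): d=(-7,-10) top-left  bias=+0
  edge (1, 2)→(18, 8): d=(17,6) right/bottom  bias=-1
  edge (18, 8)→(8, 12): d=(-10,4) right/bottom  bias=-1
    (1,1)@(3, 3): e=[13,5,110] → █
    (2,1)@(5, 3): e=[33,-7,102] → ·
    (1,2)@(3, 5): e=[-1,39,90] → ·
    (2,2)@(5, 5): e=[19,27,82] → █
    (3,2)@(7, 5): e=[39,15,74] → █
    (4,2)@(9, 5): e=[59,3,66] → █
    (5,2)@(11, 5): e=[79,-9,58] → ·
    (2,3)@(5, 7): e=[5,61,62] → █
    (5,3)@(11, 7): e=[65,25,38] → █
    (6,3)@(13, 7): e=[85,13,30] → █
    (7,3)@(15, 7): e=[105,1,22] → █
    (8,3)@(17, 7): e=[125,-11,14] → ·
  covered (16 px):
    · · · · · · · · ·
    · █ · · · · · · ·
    · · █ █ █ · · · ·
    · · █ █ █ █ █ █ ·
    · · · █ █ █ █ █ ·
    · · · · █ · · · ·

Answer: 22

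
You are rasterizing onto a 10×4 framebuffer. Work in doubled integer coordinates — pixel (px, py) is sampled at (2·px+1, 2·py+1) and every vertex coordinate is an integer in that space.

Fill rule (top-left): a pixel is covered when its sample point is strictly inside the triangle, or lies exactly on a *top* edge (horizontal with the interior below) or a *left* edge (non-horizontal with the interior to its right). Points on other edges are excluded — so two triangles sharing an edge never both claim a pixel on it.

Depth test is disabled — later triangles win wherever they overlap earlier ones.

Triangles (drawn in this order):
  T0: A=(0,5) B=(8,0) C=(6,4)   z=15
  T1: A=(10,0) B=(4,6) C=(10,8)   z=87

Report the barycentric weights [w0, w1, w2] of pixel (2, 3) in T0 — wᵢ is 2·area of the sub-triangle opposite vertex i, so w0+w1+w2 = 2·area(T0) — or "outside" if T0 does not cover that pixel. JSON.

T0:
  2·area = 22
  edge (0, 5)→(8, 0): d=(8,-5) top-left  bias=+0
  edge (8, 0)→(6, 4): d=(-2,4) right/bottom  bias=-1
  edge (6, 4)→(0, 5): d=(-6,1) right/bottom  bias=-1
    (3,0)@(7, 1): e=[3,2,17] → X
    (4,0)@(9, 1): e=[13,-6,15] → .
    (2,1)@(5, 3): e=[9,6,7] → X
    (3,1)@(7, 3): e=[19,-2,5] → .
    (2,2)@(5, 5): e=[25,2,-5] → .
  covered (2 px):
    . . . X . . . . . .
    . . X . . . . . . .
    . . . . . . . . . .
    . . . . . . . . . .
T1:
  2·area = 48  (B↔C swapped to make it positive)
  edge (10, 0)→(10, 8): d=(0,8) right/bottom  bias=-1
  edge (10, 8)→(4, 6): d=(-6,-2) top-left  bias=+0
  edge (4, 6)→(10, 0): d=(6,-6) top-left  bias=+0
    (4,0)@(9, 1): e=[8,40,0] → X  [on edge]
    (5,0)@(11, 1): e=[-8,44,12] → .
    (3,1)@(7, 3): e=[24,24,0] → X  [on edge]
    (5,1)@(11, 3): e=[-8,32,24] → .
    (0,2)@(1, 5): e=[72,0,-24] → .  [on edge]
    (2,2)@(5, 5): e=[40,8,0] → X  [on edge]
    (5,2)@(11, 5): e=[-8,20,36] → .
    (1,3)@(3, 7): e=[56,-8,0] → .  [on edge]
    (2,3)@(5, 7): e=[40,-4,12] → .
    (3,3)@(7, 7): e=[24,0,24] → X  [on edge]
    (5,3)@(11, 7): e=[-8,8,48] → .
  covered (8 px):
    . . . . X . . . . .
    . . . X X . . . . .
    . . X X X . . . . .
    . . . X X . . . . .

Result: "outside"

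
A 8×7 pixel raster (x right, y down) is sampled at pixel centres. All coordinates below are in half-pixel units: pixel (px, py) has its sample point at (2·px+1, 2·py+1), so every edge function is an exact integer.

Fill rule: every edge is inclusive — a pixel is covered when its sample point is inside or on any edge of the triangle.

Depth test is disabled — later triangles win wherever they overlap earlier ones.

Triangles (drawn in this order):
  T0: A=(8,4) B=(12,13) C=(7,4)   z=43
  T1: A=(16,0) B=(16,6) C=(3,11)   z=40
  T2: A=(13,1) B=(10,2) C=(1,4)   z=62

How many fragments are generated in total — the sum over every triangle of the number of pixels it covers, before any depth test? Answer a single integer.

T0:
  2·area = 9
  edge (8, 4)→(12, 13): d=(4,9) inclusive
  edge (12, 13)→(7, 4): d=(-5,-9) inclusive
  edge (7, 4)→(8, 4): d=(1,0) inclusive
    (4,3)@(9, 7): e=[3,3,3] → #
    (5,3)@(11, 7): e=[-15,21,3] → ·
    (4,4)@(9, 9): e=[11,-7,5] → ·
    (5,5)@(11, 11): e=[1,1,7] → #
    (6,5)@(13, 11): e=[-17,19,7] → ·
    (5,6)@(11, 13): e=[9,-9,9] → ·
  covered (2 px):
    · · · · · · · ·
    · · · · · · · ·
    · · · · · · · ·
    · · · · # · · ·
    · · · · · · · ·
    · · · · · # · ·
    · · · · · · · ·
T1:
  2·area = 78
  edge (16, 0)→(16, 6): d=(0,6) inclusive
  edge (16, 6)→(3, 11): d=(-13,5) inclusive
  edge (3, 11)→(16, 0): d=(13,-11) inclusive
    (7,0)@(15, 1): e=[6,70,2] → #
    (6,1)@(13, 3): e=[18,54,6] → #
    (5,2)@(11, 5): e=[30,38,10] → #
    (4,3)@(9, 7): e=[42,22,14] → #
    (7,3)@(15, 7): e=[6,-8,80] → ·
    (3,4)@(7, 9): e=[54,6,18] → #
    (4,4)@(9, 9): e=[42,-4,40] → ·
    (5,4)@(11, 9): e=[30,-14,62] → ·
    (6,4)@(13, 9): e=[18,-24,84] → ·
    (1,5)@(3, 11): e=[78,0,0] → #  [on edge]
    (2,5)@(5, 11): e=[66,-10,22] → ·
    (3,5)@(7, 11): e=[54,-20,44] → ·
  covered (11 px):
    · · · · · · · #
    · · · · · · # #
    · · · · · # # #
    · · · · # # # ·
    · · · # · · · ·
    · # · · · · · ·
    · · · · · · · ·
T2:
  2·area = 3
  edge (13, 1)→(10, 2): d=(-3,1) inclusive
  edge (10, 2)→(1, 4): d=(-9,2) inclusive
  edge (1, 4)→(13, 1): d=(12,-3) inclusive
    (6,0)@(13, 1): e=[0,3,0] → #  [on edge]
    (7,0)@(15, 1): e=[-2,-1,6] → ·
    (2,1)@(5, 3): e=[2,1,0] → #  [on edge]
    (3,1)@(7, 3): e=[0,-3,6] → ·  [on edge]
    (6,1)@(13, 3): e=[-6,-15,24] → ·
    (0,2)@(1, 5): e=[0,-9,12] → ·  [on edge]
    (2,2)@(5, 5): e=[-4,-17,24] → ·
  covered (2 px):
    · · · · · · # ·
    · · # · · · · ·
    · · · · · · · ·
    · · · · · · · ·
    · · · · · · · ·
    · · · · · · · ·
    · · · · · · · ·

Result: 15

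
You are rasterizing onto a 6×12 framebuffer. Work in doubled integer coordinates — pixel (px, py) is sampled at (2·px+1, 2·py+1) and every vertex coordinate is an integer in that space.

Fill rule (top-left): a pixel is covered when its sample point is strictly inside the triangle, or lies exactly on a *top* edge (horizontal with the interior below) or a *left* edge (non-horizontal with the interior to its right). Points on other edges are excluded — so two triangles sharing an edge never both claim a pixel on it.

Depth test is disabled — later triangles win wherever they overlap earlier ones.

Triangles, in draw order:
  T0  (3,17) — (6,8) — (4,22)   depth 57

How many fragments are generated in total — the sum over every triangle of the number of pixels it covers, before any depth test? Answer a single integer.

T0:
  2·area = 24
  edge (3, 17)→(6, 8): d=(3,-9) top-left  bias=+0
  edge (6, 8)→(4, 22): d=(-2,14) right/bottom  bias=-1
  edge (4, 22)→(3, 17): d=(-1,-5) top-left  bias=+0
    (3,0)@(7, 1): e=[-12,0,36] → ·  [on edge]
    (3,2)@(7, 5): e=[0,-8,32] → ·  [on edge]
    (0,3)@(1, 7): e=[-48,72,0] → ·  [on edge]
    (2,5)@(5, 11): e=[0,8,16] → █  [on edge]
    (3,5)@(7, 11): e=[18,-20,26] → ·
    (2,6)@(5, 13): e=[6,4,14] → █
    (3,6)@(7, 13): e=[24,-24,24] → ·
    (2,7)@(5, 15): e=[12,0,12] → ·  [on edge]
    (1,8)@(3, 17): e=[0,24,0] → █  [on edge]
    (2,8)@(5, 17): e=[18,-4,10] → ·
    (1,9)@(3, 19): e=[6,20,-2] → ·
    (0,11)@(1, 23): e=[0,40,-16] → ·  [on edge]
  covered (3 px):
    · · · · · ·
    · · · · · ·
    · · · · · ·
    · · · · · ·
    · · · · · ·
    · · █ · · ·
    · · █ · · ·
    · · · · · ·
    · █ · · · ·
    · · · · · ·
    · · · · · ·
    · · · · · ·

Answer: 3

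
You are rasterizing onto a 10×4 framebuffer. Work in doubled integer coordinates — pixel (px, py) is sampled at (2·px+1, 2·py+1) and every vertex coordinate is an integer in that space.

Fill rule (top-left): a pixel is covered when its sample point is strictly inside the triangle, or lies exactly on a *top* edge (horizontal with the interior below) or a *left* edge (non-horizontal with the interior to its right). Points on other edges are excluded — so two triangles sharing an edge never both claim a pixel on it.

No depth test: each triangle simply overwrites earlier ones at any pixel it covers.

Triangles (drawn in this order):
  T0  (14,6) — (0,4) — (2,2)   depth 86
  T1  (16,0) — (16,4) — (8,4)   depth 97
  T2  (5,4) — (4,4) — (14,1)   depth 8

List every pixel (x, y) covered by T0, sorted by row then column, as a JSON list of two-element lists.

T0:
  2·area = 32
  edge (14, 6)→(0, 4): d=(-14,-2) top-left  bias=+0
  edge (0, 4)→(2, 2): d=(2,-2) top-left  bias=+0
  edge (2, 2)→(14, 6): d=(12,4) right/bottom  bias=-1
    (1,0)@(3, 1): e=[48,0,-16] → ·  [on edge]
    (0,1)@(1, 3): e=[16,0,16] → █  [on edge]
    (1,1)@(3, 3): e=[20,4,8] → █
    (2,1)@(5, 3): e=[24,8,0] → ·  [on edge]
    (0,2)@(1, 5): e=[-12,4,40] → ·
    (1,2)@(3, 5): e=[-8,8,32] → ·
    (3,2)@(7, 5): e=[0,16,16] → █  [on edge]
    (4,2)@(9, 5): e=[4,20,8] → █
    (5,2)@(11, 5): e=[8,24,0] → ·  [on edge]
    (3,3)@(7, 7): e=[-28,20,40] → ·
    (4,3)@(9, 7): e=[-24,24,32] → ·
    (8,3)@(17, 7): e=[-8,40,0] → ·  [on edge]
  covered (4 px):
    · · · · · · · · · ·
    █ █ · · · · · · · ·
    · · · █ █ · · · · ·
    · · · · · · · · · ·
T1:
  2·area = 32
  edge (16, 0)→(16, 4): d=(0,4) right/bottom  bias=-1
  edge (16, 4)→(8, 4): d=(-8,0) right/bottom  bias=-1
  edge (8, 4)→(16, 0): d=(8,-4) top-left  bias=+0
    (7,0)@(15, 1): e=[4,24,4] → █
    (8,0)@(17, 1): e=[-4,24,12] → ·
    (5,1)@(11, 3): e=[20,8,4] → █
    (6,1)@(13, 3): e=[12,8,12] → █
    (8,1)@(17, 3): e=[-4,8,28] → ·
    (5,2)@(11, 5): e=[20,-8,20] → ·
    (6,2)@(13, 5): e=[12,-8,28] → ·
    (7,2)@(15, 5): e=[4,-8,36] → ·
  covered (4 px):
    · · · · · · · █ · ·
    · · · · · █ █ █ · ·
    · · · · · · · · · ·
    · · · · · · · · · ·
T2:
  2·area = 3
  edge (5, 4)→(4, 4): d=(-1,0) right/bottom  bias=-1
  edge (4, 4)→(14, 1): d=(10,-3) top-left  bias=+0
  edge (14, 1)→(5, 4): d=(-9,3) right/bottom  bias=-1
  covered (0 px):
    · · · · · · · · · ·
    · · · · · · · · · ·
    · · · · · · · · · ·
    · · · · · · · · · ·

Answer: [[0,1],[1,1],[3,2],[4,2]]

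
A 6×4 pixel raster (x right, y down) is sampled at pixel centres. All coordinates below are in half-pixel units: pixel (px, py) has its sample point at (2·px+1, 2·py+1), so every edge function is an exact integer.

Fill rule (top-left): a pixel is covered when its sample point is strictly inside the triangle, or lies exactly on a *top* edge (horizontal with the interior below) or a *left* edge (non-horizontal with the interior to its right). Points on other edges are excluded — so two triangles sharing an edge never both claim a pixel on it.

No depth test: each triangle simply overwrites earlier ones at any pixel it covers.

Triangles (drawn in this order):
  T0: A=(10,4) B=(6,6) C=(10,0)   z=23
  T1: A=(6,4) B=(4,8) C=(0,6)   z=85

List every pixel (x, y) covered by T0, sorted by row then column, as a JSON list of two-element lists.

T0:
  2·area = 16
  edge (10, 4)→(6, 6): d=(-4,2) right/bottom  bias=-1
  edge (6, 6)→(10, 0): d=(4,-6) top-left  bias=+0
  edge (10, 0)→(10, 4): d=(0,4) right/bottom  bias=-1
    (4,1)@(9, 3): e=[6,6,4] → █
    (5,1)@(11, 3): e=[2,18,-4] → ·
    (3,2)@(7, 5): e=[2,2,12] → █
    (4,2)@(9, 5): e=[-2,14,4] → ·
    (3,3)@(7, 7): e=[-6,10,12] → ·
  covered (2 px):
    · · · · · ·
    · · · · █ ·
    · · · █ · ·
    · · · · · ·
T1:
  2·area = 20
  edge (6, 4)→(4, 8): d=(-2,4) right/bottom  bias=-1
  edge (4, 8)→(0, 6): d=(-4,-2) top-left  bias=+0
  edge (0, 6)→(6, 4): d=(6,-2) top-left  bias=+0
    (4,1)@(9, 3): e=[-10,30,0] → ·  [on edge]
    (1,2)@(3, 5): e=[10,10,0] → █  [on edge]
    (2,2)@(5, 5): e=[2,14,4] → █
    (3,2)@(7, 5): e=[-6,18,8] → ·
    (1,3)@(3, 7): e=[6,2,12] → █
    (2,3)@(5, 7): e=[-2,6,16] → ·
  covered (3 px):
    · · · · · ·
    · · · · · ·
    · █ █ · · ·
    · █ · · · ·

Answer: [[4,1],[3,2]]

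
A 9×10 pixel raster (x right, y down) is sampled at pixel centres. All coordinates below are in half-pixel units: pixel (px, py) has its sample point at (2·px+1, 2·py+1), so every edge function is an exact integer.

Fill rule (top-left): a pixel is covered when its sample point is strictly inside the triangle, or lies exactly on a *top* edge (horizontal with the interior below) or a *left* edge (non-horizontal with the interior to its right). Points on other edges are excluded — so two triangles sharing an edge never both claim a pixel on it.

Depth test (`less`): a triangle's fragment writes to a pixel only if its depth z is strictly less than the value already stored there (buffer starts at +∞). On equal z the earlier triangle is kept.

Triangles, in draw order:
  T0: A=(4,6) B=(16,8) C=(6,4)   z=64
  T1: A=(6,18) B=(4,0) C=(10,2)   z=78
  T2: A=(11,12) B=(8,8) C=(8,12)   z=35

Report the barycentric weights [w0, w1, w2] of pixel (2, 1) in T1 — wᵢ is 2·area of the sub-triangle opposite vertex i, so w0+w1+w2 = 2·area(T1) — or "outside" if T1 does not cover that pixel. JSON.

T0:
  2·area = 28  (B↔C swapped to make it positive)
  edge (4, 6)→(6, 4): d=(2,-2) top-left  bias=+0
  edge (6, 4)→(16, 8): d=(10,4) right/bottom  bias=-1
  edge (16, 8)→(4, 6): d=(-12,-2) top-left  bias=+0
    (4,0)@(9, 1): e=[0,-42,70] → ·  [on edge]
    (3,1)@(7, 3): e=[0,-14,42] → ·  [on edge]
    (2,2)@(5, 5): e=[0,14,14] → █  [on edge]
    (3,2)@(7, 5): e=[4,6,18] → █
    (4,2)@(9, 5): e=[8,-2,22] → ·
    (1,3)@(3, 7): e=[0,42,-14] → ·  [on edge]
    (2,3)@(5, 7): e=[4,34,-10] → ·
    (3,3)@(7, 7): e=[8,26,-6] → ·
    (5,3)@(11, 7): e=[16,10,2] → █
    (6,3)@(13, 7): e=[20,2,6] → █
    (7,3)@(15, 7): e=[24,-6,10] → ·
    (0,4)@(1, 9): e=[0,70,-42] → ·  [on edge]
  covered (4 px):
    · · · · · · · · ·
    · · · · · · · · ·
    · · █ █ · · · · ·
    · · · · · █ █ · ·
    · · · · · · · · ·
    · · · · · · · · ·
    · · · · · · · · ·
    · · · · · · · · ·
    · · · · · · · · ·
    · · · · · · · · ·
T1:
  2·area = 104
  edge (6, 18)→(4, 0): d=(-2,-18) top-left  bias=+0
  edge (4, 0)→(10, 2): d=(6,2) right/bottom  bias=-1
  edge (10, 2)→(6, 18): d=(-4,16) right/bottom  bias=-1
    (2,0)@(5, 1): e=[16,4,84] → █
    (3,0)@(7, 1): e=[52,0,52] → ·  [on edge]
    (2,1)@(5, 3): e=[12,16,76] → █
    (3,1)@(7, 3): e=[48,12,44] → █
    (4,1)@(9, 3): e=[84,8,12] → █
    (5,1)@(11, 3): e=[120,4,-20] → ·
    (6,1)@(13, 3): e=[156,0,-52] → ·  [on edge]
    (2,2)@(5, 5): e=[8,28,68] → █
    (5,2)@(11, 5): e=[116,16,-28] → ·
    (2,3)@(5, 7): e=[4,40,60] → █
    (4,3)@(9, 7): e=[76,32,-4] → ·
    (2,4)@(5, 9): e=[0,52,52] → █  [on edge]
  covered (13 px):
    · · █ · · · · · ·
    · · █ █ █ · · · ·
    · · █ █ █ · · · ·
    · · █ █ · · · · ·
    · · █ █ · · · · ·
    · · · █ · · · · ·
    · · · █ · · · · ·
    · · · · · · · · ·
    · · · · · · · · ·
    · · · · · · · · ·
T2:
  2·area = 12  (B↔C swapped to make it positive)
  edge (11, 12)→(8, 12): d=(-3,0) right/bottom  bias=-1
  edge (8, 12)→(8, 8): d=(0,-4) top-left  bias=+0
  edge (8, 8)→(11, 12): d=(3,4) right/bottom  bias=-1
    (4,5)@(9, 11): e=[3,4,5] → █
    (5,5)@(11, 11): e=[3,12,-3] → ·
    (4,6)@(9, 13): e=[-3,4,11] → ·
  covered (1 px):
    · · · · · · · · ·
    · · · · · · · · ·
    · · · · · · · · ·
    · · · · · · · · ·
    · · · · · · · · ·
    · · · · █ · · · ·
    · · · · · · · · ·
    · · · · · · · · ·
    · · · · · · · · ·
    · · · · · · · · ·

Final: [16,76,12]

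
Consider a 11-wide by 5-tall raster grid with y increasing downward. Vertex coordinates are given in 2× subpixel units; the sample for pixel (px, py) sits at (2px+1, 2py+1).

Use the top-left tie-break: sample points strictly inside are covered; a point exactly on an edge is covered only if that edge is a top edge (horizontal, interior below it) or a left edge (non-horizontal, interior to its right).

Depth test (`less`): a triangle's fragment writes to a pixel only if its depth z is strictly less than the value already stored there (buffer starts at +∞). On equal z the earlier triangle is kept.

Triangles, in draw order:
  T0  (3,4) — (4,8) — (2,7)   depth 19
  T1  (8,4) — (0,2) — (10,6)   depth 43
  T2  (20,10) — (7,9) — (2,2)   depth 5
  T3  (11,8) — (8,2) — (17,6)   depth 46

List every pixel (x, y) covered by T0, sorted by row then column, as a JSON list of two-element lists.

T0:
  2·area = 7
  edge (3, 4)→(4, 8): d=(1,4) right/bottom  bias=-1
  edge (4, 8)→(2, 7): d=(-2,-1) top-left  bias=+0
  edge (2, 7)→(3, 4): d=(1,-3) top-left  bias=+0
    (1,2)@(3, 5): e=[1,5,1] → █
    (2,2)@(5, 5): e=[-7,7,7] → ·
    (1,3)@(3, 7): e=[3,1,3] → █
    (2,3)@(5, 7): e=[-5,3,9] → ·
    (1,4)@(3, 9): e=[5,-3,5] → ·
  covered (2 px):
    · · · · · · · · · · ·
    · · · · · · · · · · ·
    · █ · · · · · · · · ·
    · █ · · · · · · · · ·
    · · · · · · · · · · ·
T1:
  2·area = 12  (B↔C swapped to make it positive)
  edge (8, 4)→(10, 6): d=(2,2) right/bottom  bias=-1
  edge (10, 6)→(0, 2): d=(-10,-4) top-left  bias=+0
  edge (0, 2)→(8, 4): d=(8,2) right/bottom  bias=-1
    (2,0)@(5, 1): e=[0,30,-18] → ·  [on edge]
    (1,1)@(3, 3): e=[8,2,2] → █
    (2,1)@(5, 3): e=[4,10,-2] → ·
    (3,1)@(7, 3): e=[0,18,-6] → ·  [on edge]
    (1,2)@(3, 5): e=[12,-18,18] → ·
    (4,2)@(9, 5): e=[0,6,6] → ·  [on edge]
    (5,3)@(11, 7): e=[0,-6,18] → ·  [on edge]
    (6,4)@(13, 9): e=[0,-18,30] → ·  [on edge]
  covered (1 px):
    · · · · · · · · · · ·
    · █ · · · · · · · · ·
    · · · · · · · · · · ·
    · · · · · · · · · · ·
    · · · · · · · · · · ·
T2:
  2·area = 86
  edge (20, 10)→(7, 9): d=(-13,-1) top-left  bias=+0
  edge (7, 9)→(2, 2): d=(-5,-7) top-left  bias=+0
  edge (2, 2)→(20, 10): d=(18,8) right/bottom  bias=-1
    (1,1)@(3, 3): e=[74,2,10] → █
    (2,1)@(5, 3): e=[76,16,-6] → ·
    (1,2)@(3, 5): e=[48,-8,46] → ·
    (2,2)@(5, 5): e=[50,6,30] → █
    (3,2)@(7, 5): e=[52,20,14] → █
    (4,2)@(9, 5): e=[54,34,-2] → ·
    (2,3)@(5, 7): e=[24,-4,66] → ·
    (3,3)@(7, 7): e=[26,10,50] → █
    (4,3)@(9, 7): e=[28,24,34] → █
    (5,3)@(11, 7): e=[30,38,18] → █
    (6,3)@(13, 7): e=[32,52,2] → █
    (7,3)@(15, 7): e=[34,66,-14] → ·
    (3,4)@(7, 9): e=[0,0,86] → █  [on edge]
  covered (13 px):
    · · · · · · · · · · ·
    · █ · · · · · · · · ·
    · · █ █ · · · · · · ·
    · · · █ █ █ █ · · · ·
    · · · █ █ █ █ █ █ · ·
T3:
  2·area = 42
  edge (11, 8)→(8, 2): d=(-3,-6) top-left  bias=+0
  edge (8, 2)→(17, 6): d=(9,4) right/bottom  bias=-1
  edge (17, 6)→(11, 8): d=(-6,2) right/bottom  bias=-1
    (4,1)@(9, 3): e=[3,5,34] → █
    (5,1)@(11, 3): e=[15,-3,30] → ·
    (4,2)@(9, 5): e=[-3,23,22] → ·
    (5,2)@(11, 5): e=[9,15,18] → █
    (6,2)@(13, 5): e=[21,7,14] → █
    (7,2)@(15, 5): e=[33,-1,10] → ·
    (5,3)@(11, 7): e=[3,33,6] → █
    (7,3)@(15, 7): e=[27,17,-2] → ·
    (5,4)@(11, 9): e=[-3,51,-6] → ·
    (6,4)@(13, 9): e=[9,43,-10] → ·
  covered (5 px):
    · · · · · · · · · · ·
    · · · · █ · · · · · ·
    · · · · · █ █ · · · ·
    · · · · · █ █ · · · ·
    · · · · · · · · · · ·

Final: [[1,2],[1,3]]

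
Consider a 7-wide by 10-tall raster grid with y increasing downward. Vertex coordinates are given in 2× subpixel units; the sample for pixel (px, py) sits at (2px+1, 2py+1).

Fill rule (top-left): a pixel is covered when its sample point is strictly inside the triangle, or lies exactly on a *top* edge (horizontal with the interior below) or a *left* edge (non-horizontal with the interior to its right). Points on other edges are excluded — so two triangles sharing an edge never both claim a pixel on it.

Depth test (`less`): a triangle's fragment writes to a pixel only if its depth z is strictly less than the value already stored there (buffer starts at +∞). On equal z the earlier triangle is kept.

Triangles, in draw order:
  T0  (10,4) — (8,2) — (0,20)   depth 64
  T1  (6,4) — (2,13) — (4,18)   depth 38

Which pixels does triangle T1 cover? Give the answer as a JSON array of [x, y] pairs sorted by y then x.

T0:
  2·area = 52  (B↔C swapped to make it positive)
  edge (10, 4)→(0, 20): d=(-10,16) right/bottom  bias=-1
  edge (0, 20)→(8, 2): d=(8,-18) top-left  bias=+0
  edge (8, 2)→(10, 4): d=(2,2) right/bottom  bias=-1
    (3,0)@(7, 1): e=[78,-26,0] → .  [on edge]
    (4,1)@(9, 3): e=[26,26,0] → .  [on edge]
    (3,2)@(7, 5): e=[38,6,8] → X
    (4,2)@(9, 5): e=[6,42,4] → X
    (5,2)@(11, 5): e=[-26,78,0] → .  [on edge]
    (3,3)@(7, 7): e=[18,22,12] → X
    (4,3)@(9, 7): e=[-14,58,8] → .
    (6,3)@(13, 7): e=[-78,130,0] → .  [on edge]
    (2,4)@(5, 9): e=[30,2,20] → X
    (3,4)@(7, 9): e=[-2,38,16] → .
    (2,5)@(5, 11): e=[10,18,24] → X
    (3,5)@(7, 11): e=[-22,54,20] → .
  covered (6 px):
    . . . . . . .
    . . . . . . .
    . . . X X . .
    . . . X . . .
    . . X . . . .
    . . X . . . .
    . . . . . . .
    . X . . . . .
    . . . . . . .
    . . . . . . .
T1:
  2·area = 38  (B↔C swapped to make it positive)
  edge (6, 4)→(4, 18): d=(-2,14) right/bottom  bias=-1
  edge (4, 18)→(2, 13): d=(-2,-5) top-left  bias=+0
  edge (2, 13)→(6, 4): d=(4,-9) top-left  bias=+0
    (2,3)@(5, 7): e=[8,27,3] → X
    (3,3)@(7, 7): e=[-20,37,21] → .
    (2,4)@(5, 9): e=[4,23,11] → X
    (3,4)@(7, 9): e=[-24,33,29] → .
    (1,5)@(3, 11): e=[28,9,1] → X
    (2,5)@(5, 11): e=[0,19,19] → .  [on edge]
    (1,6)@(3, 13): e=[24,5,9] → X
    (2,6)@(5, 13): e=[-4,15,27] → .
    (1,7)@(3, 15): e=[20,1,17] → X
    (2,7)@(5, 15): e=[-8,11,35] → .
    (1,8)@(3, 17): e=[16,-3,25] → .
  covered (5 px):
    . . . . . . .
    . . . . . . .
    . . . . . . .
    . . X . . . .
    . . X . . . .
    . X . . . . .
    . X . . . . .
    . X . . . . .
    . . . . . . .
    . . . . . . .

Answer: [[2,3],[2,4],[1,5],[1,6],[1,7]]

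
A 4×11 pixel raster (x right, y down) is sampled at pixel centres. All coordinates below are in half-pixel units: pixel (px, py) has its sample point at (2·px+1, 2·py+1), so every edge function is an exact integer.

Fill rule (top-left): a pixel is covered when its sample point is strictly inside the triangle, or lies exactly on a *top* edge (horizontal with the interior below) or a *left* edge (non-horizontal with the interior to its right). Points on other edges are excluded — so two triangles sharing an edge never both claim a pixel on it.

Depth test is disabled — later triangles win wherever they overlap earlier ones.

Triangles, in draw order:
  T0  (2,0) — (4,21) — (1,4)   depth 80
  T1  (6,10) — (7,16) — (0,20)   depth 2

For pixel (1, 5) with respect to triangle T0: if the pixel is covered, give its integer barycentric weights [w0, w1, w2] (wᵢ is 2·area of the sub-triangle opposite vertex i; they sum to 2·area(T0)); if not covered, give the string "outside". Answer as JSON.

T0:
  2·area = 29
  edge (2, 0)→(4, 21): d=(2,21) right/bottom  bias=-1
  edge (4, 21)→(1, 4): d=(-3,-17) top-left  bias=+0
  edge (1, 4)→(2, 0): d=(1,-4) top-left  bias=+0
    (1,5)@(3, 11): e=[1,13,15] → X
    (2,5)@(5, 11): e=[-41,47,23] → .
    (1,6)@(3, 13): e=[5,7,17] → X
    (2,6)@(5, 13): e=[-37,41,25] → .
    (1,7)@(3, 15): e=[9,1,19] → X
    (2,7)@(5, 15): e=[-33,35,27] → .
    (1,8)@(3, 17): e=[13,-5,21] → .
  covered (3 px):
    . . . .
    . . . .
    . . . .
    . . . .
    . . . .
    . X . .
    . X . .
    . X . .
    . . . .
    . . . .
    . . . .
T1:
  2·area = 46
  edge (6, 10)→(7, 16): d=(1,6) right/bottom  bias=-1
  edge (7, 16)→(0, 20): d=(-7,4) right/bottom  bias=-1
  edge (0, 20)→(6, 10): d=(6,-10) top-left  bias=+0
    (2,6)@(5, 13): e=[9,29,8] → X
    (3,6)@(7, 13): e=[-3,21,28] → .
    (1,7)@(3, 15): e=[23,23,0] → X  [on edge]
    (3,7)@(7, 15): e=[-1,7,40] → .
    (1,8)@(3, 17): e=[25,9,12] → X
    (3,8)@(7, 17): e=[1,-7,52] → .
    (0,9)@(1, 19): e=[39,3,4] → X
    (1,9)@(3, 19): e=[27,-5,24] → .
    (2,9)@(5, 19): e=[15,-13,44] → .
    (0,10)@(1, 21): e=[41,-11,16] → .
  covered (6 px):
    . . . .
    . . . .
    . . . .
    . . . .
    . . . .
    . . . .
    . . X .
    . X X .
    . X X .
    X . . .
    . . . .

Final: [13,15,1]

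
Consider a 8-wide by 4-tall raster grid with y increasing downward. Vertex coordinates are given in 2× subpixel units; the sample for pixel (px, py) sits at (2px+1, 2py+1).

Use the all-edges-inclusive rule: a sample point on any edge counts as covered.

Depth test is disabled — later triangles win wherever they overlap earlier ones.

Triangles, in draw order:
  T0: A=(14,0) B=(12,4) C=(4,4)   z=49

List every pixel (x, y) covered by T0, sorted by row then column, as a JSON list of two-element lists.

T0:
  2·area = 32
  edge (14, 0)→(12, 4): d=(-2,4) inclusive
  edge (12, 4)→(4, 4): d=(-8,0) inclusive
  edge (4, 4)→(14, 0): d=(10,-4) inclusive
    (6,0)@(13, 1): e=[2,24,6] → #
    (7,0)@(15, 1): e=[-6,24,14] → ·
    (3,1)@(7, 3): e=[22,8,2] → #
    (4,1)@(9, 3): e=[14,8,10] → #
    (5,1)@(11, 3): e=[6,8,18] → #
    (6,1)@(13, 3): e=[-2,8,26] → ·
    (3,2)@(7, 5): e=[18,-8,22] → ·
    (4,2)@(9, 5): e=[10,-8,30] → ·
    (5,2)@(11, 5): e=[2,-8,38] → ·
  covered (4 px):
    · · · · · · # ·
    · · · # # # · ·
    · · · · · · · ·
    · · · · · · · ·

Final: [[6,0],[3,1],[4,1],[5,1]]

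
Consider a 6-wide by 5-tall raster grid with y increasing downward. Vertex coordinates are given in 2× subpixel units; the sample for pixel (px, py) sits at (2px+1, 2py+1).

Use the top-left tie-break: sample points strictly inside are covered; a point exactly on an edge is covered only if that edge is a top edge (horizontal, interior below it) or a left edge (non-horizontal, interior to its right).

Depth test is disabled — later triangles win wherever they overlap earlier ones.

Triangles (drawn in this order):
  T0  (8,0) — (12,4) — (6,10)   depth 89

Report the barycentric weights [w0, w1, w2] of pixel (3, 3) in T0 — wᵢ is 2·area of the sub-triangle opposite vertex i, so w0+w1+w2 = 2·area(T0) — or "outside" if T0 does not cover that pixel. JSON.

T0:
  2·area = 48
  edge (8, 0)→(12, 4): d=(4,4) right/bottom  bias=-1
  edge (12, 4)→(6, 10): d=(-6,6) right/bottom  bias=-1
  edge (6, 10)→(8, 0): d=(2,-10) top-left  bias=+0
    (4,0)@(9, 1): e=[0,36,12] → .  [on edge]
    (4,1)@(9, 3): e=[8,24,16] → X
    (5,1)@(11, 3): e=[0,12,36] → .  [on edge]
    (3,2)@(7, 5): e=[24,24,0] → X  [on edge]
    (5,2)@(11, 5): e=[8,0,40] → .  [on edge]
    (3,3)@(7, 7): e=[32,12,4] → X
    (4,3)@(9, 7): e=[24,0,24] → .  [on edge]
    (3,4)@(7, 9): e=[40,0,8] → .  [on edge]
  covered (4 px):
    . . . . . .
    . . . . X .
    . . . X X .
    . . . X . .
    . . . . . .

Answer: [12,4,32]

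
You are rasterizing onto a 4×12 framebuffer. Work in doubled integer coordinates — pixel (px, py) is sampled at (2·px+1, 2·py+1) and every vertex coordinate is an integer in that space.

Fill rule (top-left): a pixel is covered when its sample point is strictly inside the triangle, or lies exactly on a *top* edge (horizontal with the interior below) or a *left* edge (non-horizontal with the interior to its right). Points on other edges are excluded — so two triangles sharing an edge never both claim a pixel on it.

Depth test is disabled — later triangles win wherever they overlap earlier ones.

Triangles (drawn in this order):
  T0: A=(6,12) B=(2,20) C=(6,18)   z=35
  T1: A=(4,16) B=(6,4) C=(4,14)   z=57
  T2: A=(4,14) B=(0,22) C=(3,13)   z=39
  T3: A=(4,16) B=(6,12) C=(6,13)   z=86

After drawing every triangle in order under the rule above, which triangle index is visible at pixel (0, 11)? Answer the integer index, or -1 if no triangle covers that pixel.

T0:
  2·area = 24  (B↔C swapped to make it positive)
  edge (6, 12)→(6, 18): d=(0,6) right/bottom  bias=-1
  edge (6, 18)→(2, 20): d=(-4,2) right/bottom  bias=-1
  edge (2, 20)→(6, 12): d=(4,-8) top-left  bias=+0
    (2,7)@(5, 15): e=[6,14,4] → #
    (3,7)@(7, 15): e=[-6,10,20] → ·
    (2,8)@(5, 17): e=[6,6,12] → #
    (3,8)@(7, 17): e=[-6,2,28] → ·
    (1,9)@(3, 19): e=[18,2,4] → #
    (2,9)@(5, 19): e=[6,-2,20] → ·
    (1,10)@(3, 21): e=[18,-6,12] → ·
  covered (3 px):
    · · · ·
    · · · ·
    · · · ·
    · · · ·
    · · · ·
    · · · ·
    · · · ·
    · · # ·
    · · # ·
    · # · ·
    · · · ·
    · · · ·
T1:
  2·area = 4  (B↔C swapped to make it positive)
  edge (4, 16)→(4, 14): d=(0,-2) top-left  bias=+0
  edge (4, 14)→(6, 4): d=(2,-10) top-left  bias=+0
  edge (6, 4)→(4, 16): d=(-2,12) right/bottom  bias=-1
    (2,4)@(5, 9): e=[2,0,2] → #  [on edge]
    (3,4)@(7, 9): e=[6,20,-22] → ·
    (2,5)@(5, 11): e=[2,4,-2] → ·
    (1,9)@(3, 19): e=[-2,0,6] → ·  [on edge]
  covered (1 px):
    · · · ·
    · · · ·
    · · · ·
    · · · ·
    · · # ·
    · · · ·
    · · · ·
    · · · ·
    · · · ·
    · · · ·
    · · · ·
    · · · ·
T2:
  2·area = 12
  edge (4, 14)→(0, 22): d=(-4,8) right/bottom  bias=-1
  edge (0, 22)→(3, 13): d=(3,-9) top-left  bias=+0
  edge (3, 13)→(4, 14): d=(1,1) right/bottom  bias=-1
    (3,0)@(7, 1): e=[28,0,-16] → ·  [on edge]
    (2,3)@(5, 7): e=[20,0,-8] → ·  [on edge]
    (0,5)@(1, 11): e=[36,-24,0] → ·  [on edge]
    (1,6)@(3, 13): e=[12,0,0] → ·  [on edge]
    (1,7)@(3, 15): e=[4,6,2] → #
    (2,7)@(5, 15): e=[-12,24,0] → ·  [on edge]
    (1,8)@(3, 17): e=[-4,12,4] → ·
    (3,8)@(7, 17): e=[-36,48,0] → ·  [on edge]
    (0,9)@(1, 19): e=[4,0,8] → #  [on edge]
    (1,9)@(3, 19): e=[-12,18,6] → ·
    (0,10)@(1, 21): e=[-4,6,10] → ·
  covered (2 px):
    · · · ·
    · · · ·
    · · · ·
    · · · ·
    · · · ·
    · · · ·
    · · · ·
    · # · ·
    · · · ·
    # · · ·
    · · · ·
    · · · ·
T3:
  2·area = 2
  edge (4, 16)→(6, 12): d=(2,-4) top-left  bias=+0
  edge (6, 12)→(6, 13): d=(0,1) right/bottom  bias=-1
  edge (6, 13)→(4, 16): d=(-2,3) right/bottom  bias=-1
  covered (0 px):
    · · · ·
    · · · ·
    · · · ·
    · · · ·
    · · · ·
    · · · ·
    · · · ·
    · · · ·
    · · · ·
    · · · ·
    · · · ·
    · · · ·

Z-buffer (winner per pixel, '.' = empty):
  . . . .
  . . . .
  . . . .
  . . . .
  . . 1 .
  . . . .
  . . . .
  . 2 0 .
  . . 0 .
  2 0 . .
  . . . .
  . . . .

Result: -1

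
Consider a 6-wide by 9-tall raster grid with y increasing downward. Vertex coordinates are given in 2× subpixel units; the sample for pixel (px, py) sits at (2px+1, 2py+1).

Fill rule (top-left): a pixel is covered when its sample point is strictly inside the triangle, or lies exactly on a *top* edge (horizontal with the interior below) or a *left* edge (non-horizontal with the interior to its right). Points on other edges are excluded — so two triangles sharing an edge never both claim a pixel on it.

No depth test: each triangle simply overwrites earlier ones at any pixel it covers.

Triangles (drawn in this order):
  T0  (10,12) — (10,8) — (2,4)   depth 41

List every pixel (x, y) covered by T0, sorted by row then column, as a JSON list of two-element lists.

T0:
  2·area = 32  (B↔C swapped to make it positive)
  edge (10, 12)→(2, 4): d=(-8,-8) top-left  bias=+0
  edge (2, 4)→(10, 8): d=(8,4) right/bottom  bias=-1
  edge (10, 8)→(10, 12): d=(0,4) right/bottom  bias=-1
    (0,1)@(1, 3): e=[0,-4,36] → ·  [on edge]
    (1,2)@(3, 5): e=[0,4,28] → #  [on edge]
    (2,2)@(5, 5): e=[16,-4,20] → ·
    (1,3)@(3, 7): e=[-16,20,28] → ·
    (2,3)@(5, 7): e=[0,12,20] → #  [on edge]
    (3,3)@(7, 7): e=[16,4,12] → #
    (4,3)@(9, 7): e=[32,-4,4] → ·
    (2,4)@(5, 9): e=[-16,28,20] → ·
    (3,4)@(7, 9): e=[0,20,12] → #  [on edge]
    (4,4)@(9, 9): e=[16,12,4] → #
    (5,4)@(11, 9): e=[32,4,-4] → ·
    (3,5)@(7, 11): e=[-16,36,12] → ·
    (4,5)@(9, 11): e=[0,28,4] → #  [on edge]
    (5,6)@(11, 13): e=[0,36,-4] → ·  [on edge]
  covered (6 px):
    · · · · · ·
    · · · · · ·
    · # · · · ·
    · · # # · ·
    · · · # # ·
    · · · · # ·
    · · · · · ·
    · · · · · ·
    · · · · · ·

Result: [[1,2],[2,3],[3,3],[3,4],[4,4],[4,5]]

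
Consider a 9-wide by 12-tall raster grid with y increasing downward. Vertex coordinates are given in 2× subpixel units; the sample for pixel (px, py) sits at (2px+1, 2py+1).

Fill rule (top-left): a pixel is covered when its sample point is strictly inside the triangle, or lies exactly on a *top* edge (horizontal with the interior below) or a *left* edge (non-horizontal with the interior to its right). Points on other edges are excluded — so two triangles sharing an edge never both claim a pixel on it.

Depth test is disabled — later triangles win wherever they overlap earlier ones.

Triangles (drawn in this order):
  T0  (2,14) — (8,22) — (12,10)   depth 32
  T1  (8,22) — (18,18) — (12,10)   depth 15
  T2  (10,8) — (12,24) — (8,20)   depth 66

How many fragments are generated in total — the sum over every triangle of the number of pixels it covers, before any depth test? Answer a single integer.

T0:
  2·area = 104  (B↔C swapped to make it positive)
  edge (2, 14)→(12, 10): d=(10,-4) top-left  bias=+0
  edge (12, 10)→(8, 22): d=(-4,12) right/bottom  bias=-1
  edge (8, 22)→(2, 14): d=(-6,-8) top-left  bias=+0
    (7,0)@(15, 1): e=[-78,0,182] → ·  [on edge]
    (6,3)@(13, 7): e=[-26,0,130] → ·  [on edge]
    (5,5)@(11, 11): e=[6,8,90] → #
    (6,5)@(13, 11): e=[14,-16,106] → ·
    (2,6)@(5, 13): e=[2,72,30] → #
    (3,6)@(7, 13): e=[10,48,46] → #
    (4,6)@(9, 13): e=[18,24,62] → #
    (5,6)@(11, 13): e=[26,0,78] → ·  [on edge]
    (1,7)@(3, 15): e=[14,88,2] → #
    (5,7)@(11, 15): e=[46,-8,66] → ·
    (1,8)@(3, 17): e=[34,80,-10] → ·
    (2,8)@(5, 17): e=[42,56,6] → #
    (4,9)@(9, 19): e=[78,0,26] → ·  [on edge]
  covered (12 px):
    · · · · · · · · ·
    · · · · · · · · ·
    · · · · · · · · ·
    · · · · · · · · ·
    · · · · · · · · ·
    · · · · · # · · ·
    · · # # # · · · ·
    · # # # # · · · ·
    · · # # # · · · ·
    · · · # · · · · ·
    · · · · · · · · ·
    · · · · · · · · ·
T1:
  2·area = 104  (B↔C swapped to make it positive)
  edge (8, 22)→(12, 10): d=(4,-12) top-left  bias=+0
  edge (12, 10)→(18, 18): d=(6,8) right/bottom  bias=-1
  edge (18, 18)→(8, 22): d=(-10,4) right/bottom  bias=-1
    (7,0)@(15, 1): e=[0,-78,182] → ·  [on edge]
    (6,3)@(13, 7): e=[0,-26,130] → ·  [on edge]
    (5,6)@(11, 13): e=[0,26,78] → #  [on edge]
    (6,6)@(13, 13): e=[24,10,70] → #
    (7,6)@(15, 13): e=[48,-6,62] → ·
    (5,7)@(11, 15): e=[8,38,58] → #
    (7,7)@(15, 15): e=[56,6,42] → #
    (8,7)@(17, 15): e=[80,-10,34] → ·
    (5,8)@(11, 17): e=[16,50,38] → #
    (8,8)@(17, 17): e=[88,2,14] → #
    (4,9)@(9, 19): e=[0,78,26] → #  [on edge]
    (8,9)@(17, 19): e=[96,14,-6] → ·
  covered (14 px):
    · · · · · · · · ·
    · · · · · · · · ·
    · · · · · · · · ·
    · · · · · · · · ·
    · · · · · · · · ·
    · · · · · · · · ·
    · · · · · # # · ·
    · · · · · # # # ·
    · · · · · # # # #
    · · · · # # # # ·
    · · · · # · · · ·
    · · · · · · · · ·
T2:
  2·area = 56
  edge (10, 8)→(12, 24): d=(2,16) right/bottom  bias=-1
  edge (12, 24)→(8, 20): d=(-4,-4) top-left  bias=+0
  edge (8, 20)→(10, 8): d=(2,-12) top-left  bias=+0
    (0,6)@(1, 13): e=[154,0,-98] → ·  [on edge]
    (1,7)@(3, 15): e=[126,0,-70] → ·  [on edge]
    (4,7)@(9, 15): e=[30,24,2] → #
    (5,7)@(11, 15): e=[-2,32,26] → ·
    (2,8)@(5, 17): e=[98,0,-42] → ·  [on edge]
    (4,8)@(9, 17): e=[34,16,6] → #
    (5,8)@(11, 17): e=[2,24,30] → #
    (6,8)@(13, 17): e=[-30,32,54] → ·
    (3,9)@(7, 19): e=[70,0,-14] → ·  [on edge]
    (4,9)@(9, 19): e=[38,8,10] → #
    (6,9)@(13, 19): e=[-26,24,58] → ·
    (4,10)@(9, 21): e=[42,0,14] → #  [on edge]
    (5,11)@(11, 23): e=[14,0,42] → #  [on edge]
  covered (8 px):
    · · · · · · · · ·
    · · · · · · · · ·
    · · · · · · · · ·
    · · · · · · · · ·
    · · · · · · · · ·
    · · · · · · · · ·
    · · · · · · · · ·
    · · · · # · · · ·
    · · · · # # · · ·
    · · · · # # · · ·
    · · · · # # · · ·
    · · · · · # · · ·

Final: 34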